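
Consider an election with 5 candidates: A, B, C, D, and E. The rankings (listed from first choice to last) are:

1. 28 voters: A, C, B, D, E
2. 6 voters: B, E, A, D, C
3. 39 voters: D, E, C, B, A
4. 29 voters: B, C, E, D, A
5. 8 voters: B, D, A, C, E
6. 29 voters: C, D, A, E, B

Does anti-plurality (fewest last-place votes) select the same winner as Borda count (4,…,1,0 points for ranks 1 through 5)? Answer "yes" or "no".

Anti-plurality — last-place votes: A 68, B 29, C 6, D 0, E 36. Winner: D.
Borda — scores: A 198, B 267, C 373, D 330, E 222. Winner: C.
The two methods disagree.

no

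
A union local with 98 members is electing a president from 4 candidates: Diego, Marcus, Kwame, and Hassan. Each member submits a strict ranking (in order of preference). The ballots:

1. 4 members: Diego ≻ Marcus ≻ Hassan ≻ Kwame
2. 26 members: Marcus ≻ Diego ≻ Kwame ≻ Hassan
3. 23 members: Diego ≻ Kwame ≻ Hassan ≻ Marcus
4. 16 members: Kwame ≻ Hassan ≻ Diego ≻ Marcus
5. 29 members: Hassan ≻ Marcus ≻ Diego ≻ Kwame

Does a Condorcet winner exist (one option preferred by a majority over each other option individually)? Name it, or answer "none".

Checking pairwise contests:
Marcus beats Diego 55–43.
Hassan beats Marcus 68–30.
Diego beats Kwame 82–16.
Diego beats Hassan 53–45.
Every option loses at least one head-to-head, so there is no Condorcet winner.

none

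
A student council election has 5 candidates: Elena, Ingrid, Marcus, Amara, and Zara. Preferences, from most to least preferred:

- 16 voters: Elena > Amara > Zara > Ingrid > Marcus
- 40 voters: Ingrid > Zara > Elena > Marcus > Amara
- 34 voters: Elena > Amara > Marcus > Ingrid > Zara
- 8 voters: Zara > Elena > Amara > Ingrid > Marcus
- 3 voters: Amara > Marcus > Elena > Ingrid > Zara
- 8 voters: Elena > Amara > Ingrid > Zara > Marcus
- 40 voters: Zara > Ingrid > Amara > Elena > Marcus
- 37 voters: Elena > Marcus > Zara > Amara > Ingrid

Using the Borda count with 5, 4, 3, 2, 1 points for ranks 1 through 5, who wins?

Elena: 16·5 + 40·3 + 34·5 + 8·4 + 3·3 + 8·5 + 40·2 + 37·5 = 716
Ingrid: 16·2 + 40·5 + 34·2 + 8·2 + 3·2 + 8·3 + 40·4 + 37·1 = 543
Marcus: 16·1 + 40·2 + 34·3 + 8·1 + 3·4 + 8·1 + 40·1 + 37·4 = 414
Amara: 16·4 + 40·1 + 34·4 + 8·3 + 3·5 + 8·4 + 40·3 + 37·2 = 505
Zara: 16·3 + 40·4 + 34·1 + 8·5 + 3·1 + 8·2 + 40·5 + 37·3 = 612
Elena has the highest Borda score (716).

Elena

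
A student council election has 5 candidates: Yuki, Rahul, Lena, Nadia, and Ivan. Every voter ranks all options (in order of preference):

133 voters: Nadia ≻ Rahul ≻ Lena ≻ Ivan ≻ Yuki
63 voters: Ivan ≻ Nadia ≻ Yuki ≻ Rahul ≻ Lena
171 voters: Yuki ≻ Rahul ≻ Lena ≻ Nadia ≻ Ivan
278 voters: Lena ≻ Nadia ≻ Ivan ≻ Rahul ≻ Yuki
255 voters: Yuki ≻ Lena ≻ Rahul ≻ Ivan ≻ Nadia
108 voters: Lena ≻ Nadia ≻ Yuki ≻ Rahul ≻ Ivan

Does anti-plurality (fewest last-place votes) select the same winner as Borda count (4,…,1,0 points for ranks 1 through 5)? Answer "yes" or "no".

no

Anti-plurality — last-place votes: Yuki 411, Rahul 0, Lena 63, Nadia 255, Ivan 279. Winner: Rahul.
Borda — scores: Yuki 2046, Rahul 1871, Lena 2917, Nadia 2050, Ivan 1196. Winner: Lena.
The two methods disagree.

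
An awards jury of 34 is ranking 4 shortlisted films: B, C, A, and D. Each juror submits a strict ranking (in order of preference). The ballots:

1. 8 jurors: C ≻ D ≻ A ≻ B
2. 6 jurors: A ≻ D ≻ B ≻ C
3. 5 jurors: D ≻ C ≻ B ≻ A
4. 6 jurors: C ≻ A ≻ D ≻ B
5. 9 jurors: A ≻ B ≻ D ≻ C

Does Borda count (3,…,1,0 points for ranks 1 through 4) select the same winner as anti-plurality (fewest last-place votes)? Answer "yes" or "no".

Borda — scores: B 29, C 52, A 65, D 58. Winner: A.
Anti-plurality — last-place votes: B 14, C 15, A 5, D 0. Winner: D.
The two methods disagree.

no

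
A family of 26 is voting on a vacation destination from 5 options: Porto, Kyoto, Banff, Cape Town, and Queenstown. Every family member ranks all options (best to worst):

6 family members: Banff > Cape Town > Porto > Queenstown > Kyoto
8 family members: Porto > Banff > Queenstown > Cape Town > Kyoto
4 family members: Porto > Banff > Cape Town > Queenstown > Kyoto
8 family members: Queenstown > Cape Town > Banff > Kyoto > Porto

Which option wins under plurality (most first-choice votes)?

Porto

First-place votes: Porto 12, Kyoto 0, Banff 6, Cape Town 0, Queenstown 8.
Porto has the most first-place votes.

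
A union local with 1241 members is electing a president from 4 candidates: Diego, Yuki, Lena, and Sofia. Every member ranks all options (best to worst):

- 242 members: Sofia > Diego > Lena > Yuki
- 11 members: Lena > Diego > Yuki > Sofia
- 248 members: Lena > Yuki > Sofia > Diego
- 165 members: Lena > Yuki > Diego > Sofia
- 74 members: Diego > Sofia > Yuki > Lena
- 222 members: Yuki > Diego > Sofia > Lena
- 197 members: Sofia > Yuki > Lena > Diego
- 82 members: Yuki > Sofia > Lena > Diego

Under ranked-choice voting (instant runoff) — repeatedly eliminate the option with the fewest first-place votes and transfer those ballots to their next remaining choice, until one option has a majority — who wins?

Sofia

Round 1: Diego 74, Yuki 304, Lena 424, Sofia 439. Eliminate Diego.
Round 2: Yuki 304, Lena 424, Sofia 513. Eliminate Yuki.
Round 3: Lena 424, Sofia 817. Sofia has a majority.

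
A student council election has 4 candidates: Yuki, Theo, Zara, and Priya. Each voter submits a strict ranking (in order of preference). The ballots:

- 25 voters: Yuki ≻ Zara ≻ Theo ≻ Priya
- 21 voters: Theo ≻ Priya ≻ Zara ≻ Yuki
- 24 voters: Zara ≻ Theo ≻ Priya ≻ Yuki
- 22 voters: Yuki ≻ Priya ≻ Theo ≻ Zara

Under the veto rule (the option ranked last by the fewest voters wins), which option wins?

Last-place votes: Yuki 45, Theo 0, Zara 22, Priya 25.
Theo is ranked last by the fewest voters, so Theo wins.

Theo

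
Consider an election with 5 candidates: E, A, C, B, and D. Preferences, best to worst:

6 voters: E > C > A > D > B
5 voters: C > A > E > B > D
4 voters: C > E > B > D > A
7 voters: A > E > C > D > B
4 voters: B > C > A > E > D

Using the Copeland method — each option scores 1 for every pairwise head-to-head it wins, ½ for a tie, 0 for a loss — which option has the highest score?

E: beats B and D; ties C; loses to A → score 2.5.
A: beats E, B, and D; loses to C → score 3.
C: beats A, B, and D; ties E → score 3.5.
B: ties D; loses to E, A, and C → score 0.5.
D: ties B; loses to E, A, and C → score 0.5.
C has the best pairwise record.

C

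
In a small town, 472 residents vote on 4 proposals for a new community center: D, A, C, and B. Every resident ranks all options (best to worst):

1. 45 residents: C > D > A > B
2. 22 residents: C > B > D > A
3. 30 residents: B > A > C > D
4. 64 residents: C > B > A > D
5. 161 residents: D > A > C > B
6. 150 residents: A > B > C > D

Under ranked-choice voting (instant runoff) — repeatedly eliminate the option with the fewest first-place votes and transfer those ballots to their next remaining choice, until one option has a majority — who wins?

Round 1: D 161, A 150, C 131, B 30. Eliminate B.
Round 2: D 161, A 180, C 131. Eliminate C.
Round 3: D 228, A 244. A has a majority.

A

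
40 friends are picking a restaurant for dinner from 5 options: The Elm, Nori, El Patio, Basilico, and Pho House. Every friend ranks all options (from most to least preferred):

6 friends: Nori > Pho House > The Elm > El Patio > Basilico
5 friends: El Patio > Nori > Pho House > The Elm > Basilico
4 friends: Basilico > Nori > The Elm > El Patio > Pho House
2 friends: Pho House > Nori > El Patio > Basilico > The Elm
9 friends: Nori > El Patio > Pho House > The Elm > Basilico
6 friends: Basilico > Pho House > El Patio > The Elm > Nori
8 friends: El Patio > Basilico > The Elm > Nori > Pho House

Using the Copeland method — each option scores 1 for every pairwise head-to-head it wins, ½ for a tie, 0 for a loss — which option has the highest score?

Nori

The Elm: ties Basilico; loses to Nori, El Patio, and Pho House → score 0.5.
Nori: beats The Elm, El Patio, Basilico, and Pho House → score 4.
El Patio: beats The Elm, Basilico, and Pho House; loses to Nori → score 3.
Basilico: ties The Elm; loses to Nori, El Patio, and Pho House → score 0.5.
Pho House: beats The Elm and Basilico; loses to Nori and El Patio → score 2.
Nori has the best pairwise record.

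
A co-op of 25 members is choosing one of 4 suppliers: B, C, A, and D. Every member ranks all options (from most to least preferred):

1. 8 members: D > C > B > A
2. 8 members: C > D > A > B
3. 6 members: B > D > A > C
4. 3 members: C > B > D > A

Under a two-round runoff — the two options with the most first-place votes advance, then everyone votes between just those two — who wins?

D

Round 1 first-place votes: B 6, C 11, A 0, D 8.
C and D advance.
Runoff: C is preferred to D by 11 voters; D by 14.
D wins the runoff.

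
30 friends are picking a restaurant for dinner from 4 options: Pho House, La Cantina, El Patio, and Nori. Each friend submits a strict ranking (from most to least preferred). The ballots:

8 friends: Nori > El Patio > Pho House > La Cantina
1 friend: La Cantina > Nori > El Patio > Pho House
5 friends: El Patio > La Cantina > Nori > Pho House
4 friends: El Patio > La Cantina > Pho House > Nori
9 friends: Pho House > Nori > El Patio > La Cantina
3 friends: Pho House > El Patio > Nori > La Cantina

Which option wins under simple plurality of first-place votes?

First-place votes: Pho House 12, La Cantina 1, El Patio 9, Nori 8.
Pho House has the most first-place votes.

Pho House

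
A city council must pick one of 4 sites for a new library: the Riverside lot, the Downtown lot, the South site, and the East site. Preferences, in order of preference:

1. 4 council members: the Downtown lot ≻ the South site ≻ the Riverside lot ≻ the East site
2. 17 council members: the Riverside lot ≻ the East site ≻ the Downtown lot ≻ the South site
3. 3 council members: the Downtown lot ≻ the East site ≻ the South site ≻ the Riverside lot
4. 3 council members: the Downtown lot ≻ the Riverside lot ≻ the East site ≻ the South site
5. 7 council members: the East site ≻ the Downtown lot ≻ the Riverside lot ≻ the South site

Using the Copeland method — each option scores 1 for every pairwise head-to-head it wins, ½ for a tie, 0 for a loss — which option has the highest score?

the Riverside lot: beats the South site and the East site; ties the Downtown lot → score 2.5.
the Downtown lot: beats the South site; ties the Riverside lot; loses to the East site → score 1.5.
the South site: loses to the Riverside lot, the Downtown lot, and the East site → score 0.
the East site: beats the Downtown lot and the South site; loses to the Riverside lot → score 2.
the Riverside lot has the best pairwise record.

the Riverside lot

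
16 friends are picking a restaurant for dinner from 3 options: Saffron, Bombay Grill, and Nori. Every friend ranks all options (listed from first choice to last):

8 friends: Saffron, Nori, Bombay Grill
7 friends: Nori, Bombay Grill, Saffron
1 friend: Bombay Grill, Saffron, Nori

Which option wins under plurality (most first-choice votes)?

First-place votes: Saffron 8, Bombay Grill 1, Nori 7.
Saffron has the most first-place votes.

Saffron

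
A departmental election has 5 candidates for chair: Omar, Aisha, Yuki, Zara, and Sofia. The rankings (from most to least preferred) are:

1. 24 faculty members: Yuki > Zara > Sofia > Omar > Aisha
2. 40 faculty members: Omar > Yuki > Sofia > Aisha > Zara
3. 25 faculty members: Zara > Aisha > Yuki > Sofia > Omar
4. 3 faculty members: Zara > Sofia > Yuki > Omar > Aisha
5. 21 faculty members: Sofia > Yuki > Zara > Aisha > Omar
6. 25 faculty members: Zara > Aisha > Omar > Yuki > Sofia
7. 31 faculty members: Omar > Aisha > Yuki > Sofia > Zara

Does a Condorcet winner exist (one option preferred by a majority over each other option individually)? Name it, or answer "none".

Checking pairwise contests:
Zara beats Omar 98–71.
Omar beats Aisha 98–71.
Omar beats Yuki 96–73.
Yuki beats Zara 116–53.
Omar beats Sofia 96–73.
Every option loses at least one head-to-head, so there is no Condorcet winner.

none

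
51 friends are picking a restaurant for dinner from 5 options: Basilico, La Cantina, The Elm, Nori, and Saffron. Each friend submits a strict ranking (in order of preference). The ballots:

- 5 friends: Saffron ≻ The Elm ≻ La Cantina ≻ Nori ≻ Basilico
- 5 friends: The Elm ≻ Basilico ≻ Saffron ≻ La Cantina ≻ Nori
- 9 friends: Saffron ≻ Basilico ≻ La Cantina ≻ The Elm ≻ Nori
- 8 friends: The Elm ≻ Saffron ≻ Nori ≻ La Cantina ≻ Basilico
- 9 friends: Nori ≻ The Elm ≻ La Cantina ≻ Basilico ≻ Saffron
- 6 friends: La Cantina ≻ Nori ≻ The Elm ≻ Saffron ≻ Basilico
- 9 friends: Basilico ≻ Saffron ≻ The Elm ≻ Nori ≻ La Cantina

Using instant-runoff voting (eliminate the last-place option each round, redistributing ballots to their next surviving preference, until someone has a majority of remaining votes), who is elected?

Saffron

Round 1: Basilico 9, La Cantina 6, The Elm 13, Nori 9, Saffron 14. Eliminate La Cantina.
Round 2: Basilico 9, The Elm 13, Nori 15, Saffron 14. Eliminate Basilico.
Round 3: The Elm 13, Nori 15, Saffron 23. Eliminate The Elm.
Round 4: Nori 15, Saffron 36. Saffron has a majority.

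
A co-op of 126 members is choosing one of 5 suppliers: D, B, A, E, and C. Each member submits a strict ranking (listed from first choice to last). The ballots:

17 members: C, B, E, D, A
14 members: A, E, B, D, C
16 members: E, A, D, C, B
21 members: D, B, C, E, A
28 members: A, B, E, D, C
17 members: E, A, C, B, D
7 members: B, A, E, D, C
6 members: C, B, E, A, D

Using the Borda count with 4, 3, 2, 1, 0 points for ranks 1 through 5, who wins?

D: 17·1 + 14·1 + 16·2 + 21·4 + 28·1 + 17·0 + 7·1 + 6·0 = 182
B: 17·3 + 14·2 + 16·0 + 21·3 + 28·3 + 17·1 + 7·4 + 6·3 = 289
A: 17·0 + 14·4 + 16·3 + 21·0 + 28·4 + 17·3 + 7·3 + 6·1 = 294
E: 17·2 + 14·3 + 16·4 + 21·1 + 28·2 + 17·4 + 7·2 + 6·2 = 311
C: 17·4 + 14·0 + 16·1 + 21·2 + 28·0 + 17·2 + 7·0 + 6·4 = 184
E has the highest Borda score (311).

E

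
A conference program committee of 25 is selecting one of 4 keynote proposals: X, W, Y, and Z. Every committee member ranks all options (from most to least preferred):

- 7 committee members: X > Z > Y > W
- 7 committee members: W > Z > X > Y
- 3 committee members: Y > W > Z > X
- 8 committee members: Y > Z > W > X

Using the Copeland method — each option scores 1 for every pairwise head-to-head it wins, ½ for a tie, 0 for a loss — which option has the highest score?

X: beats Y; loses to W and Z → score 1.
W: beats X; loses to Y and Z → score 1.
Y: beats W; loses to X and Z → score 1.
Z: beats X, W, and Y → score 3.
Z has the best pairwise record.

Z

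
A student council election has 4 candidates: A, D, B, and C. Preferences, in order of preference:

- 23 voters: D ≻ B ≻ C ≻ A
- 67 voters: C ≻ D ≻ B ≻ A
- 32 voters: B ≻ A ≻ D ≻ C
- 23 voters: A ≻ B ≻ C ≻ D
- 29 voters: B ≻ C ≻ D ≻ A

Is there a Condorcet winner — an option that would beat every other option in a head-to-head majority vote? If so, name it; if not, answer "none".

none

Checking pairwise contests:
D beats A 119–55.
C beats D 119–55.
D beats B 90–84.
B beats C 107–67.
Every option loses at least one head-to-head, so there is no Condorcet winner.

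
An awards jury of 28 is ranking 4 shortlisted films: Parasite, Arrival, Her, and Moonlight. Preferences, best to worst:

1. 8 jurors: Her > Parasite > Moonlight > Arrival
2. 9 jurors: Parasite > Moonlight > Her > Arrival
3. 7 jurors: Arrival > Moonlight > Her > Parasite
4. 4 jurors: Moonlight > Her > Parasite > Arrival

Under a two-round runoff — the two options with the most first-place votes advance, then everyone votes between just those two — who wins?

Round 1 first-place votes: Parasite 9, Arrival 7, Her 8, Moonlight 4.
Parasite and Her advance.
Runoff: Parasite is preferred to Her by 9 voters; Her by 19.
Her wins the runoff.

Her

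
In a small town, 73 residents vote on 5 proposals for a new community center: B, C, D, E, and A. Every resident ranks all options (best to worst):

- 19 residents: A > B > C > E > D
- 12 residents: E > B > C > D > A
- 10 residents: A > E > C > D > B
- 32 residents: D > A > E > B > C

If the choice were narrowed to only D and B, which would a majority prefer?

Voters preferring D to B: 42; preferring B to D: 31.
D wins the head-to-head.

D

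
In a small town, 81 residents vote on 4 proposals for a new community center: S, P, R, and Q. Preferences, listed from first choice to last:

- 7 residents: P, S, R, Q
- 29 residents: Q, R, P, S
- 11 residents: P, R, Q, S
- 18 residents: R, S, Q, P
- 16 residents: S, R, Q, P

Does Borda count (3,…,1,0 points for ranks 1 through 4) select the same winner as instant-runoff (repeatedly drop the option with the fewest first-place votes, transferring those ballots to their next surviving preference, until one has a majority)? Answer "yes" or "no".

yes

Borda — scores: S 98, P 83, R 173, Q 132. Winner: R.
Instant-runoff — R1 S 16, P 18, R 18, Q 29 (S out); R2 P 18, R 34, Q 29 (P out); R3 R 52, Q 29 (R winner). Winner: R.
The two methods agree.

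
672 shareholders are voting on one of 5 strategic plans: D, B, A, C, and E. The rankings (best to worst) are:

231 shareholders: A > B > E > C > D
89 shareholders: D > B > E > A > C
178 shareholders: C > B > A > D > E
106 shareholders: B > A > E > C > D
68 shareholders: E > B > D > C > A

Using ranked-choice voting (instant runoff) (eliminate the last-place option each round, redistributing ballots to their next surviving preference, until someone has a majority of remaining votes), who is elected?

B

Round 1: D 89, B 106, A 231, C 178, E 68. Eliminate E.
Round 2: D 89, B 174, A 231, C 178. Eliminate D.
Round 3: B 263, A 231, C 178. Eliminate C.
Round 4: B 441, A 231. B has a majority.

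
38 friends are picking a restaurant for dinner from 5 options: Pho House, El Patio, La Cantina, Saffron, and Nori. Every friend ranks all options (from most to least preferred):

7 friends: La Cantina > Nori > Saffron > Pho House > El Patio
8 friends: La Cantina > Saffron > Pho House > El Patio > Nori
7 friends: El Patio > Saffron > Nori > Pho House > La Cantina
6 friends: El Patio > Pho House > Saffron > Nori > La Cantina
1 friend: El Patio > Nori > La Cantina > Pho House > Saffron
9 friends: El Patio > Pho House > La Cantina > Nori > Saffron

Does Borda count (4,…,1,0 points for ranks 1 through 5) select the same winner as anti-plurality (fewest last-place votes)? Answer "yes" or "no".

Borda — scores: Pho House 76, El Patio 100, La Cantina 80, Saffron 71, Nori 53. Winner: El Patio.
Anti-plurality — last-place votes: Pho House 0, El Patio 7, La Cantina 13, Saffron 10, Nori 8. Winner: Pho House.
The two methods disagree.

no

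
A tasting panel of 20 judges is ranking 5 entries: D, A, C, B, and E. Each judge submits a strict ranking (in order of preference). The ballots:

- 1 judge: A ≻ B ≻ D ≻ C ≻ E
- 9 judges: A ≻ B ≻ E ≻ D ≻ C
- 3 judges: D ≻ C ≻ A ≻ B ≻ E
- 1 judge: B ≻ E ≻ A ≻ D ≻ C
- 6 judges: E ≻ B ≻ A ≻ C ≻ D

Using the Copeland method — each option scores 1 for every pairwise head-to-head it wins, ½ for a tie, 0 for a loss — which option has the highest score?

D: beats C; loses to A, B, and E → score 1.
A: beats D, C, B, and E → score 4.
C: loses to D, A, B, and E → score 0.
B: beats D, C, and E; loses to A → score 3.
E: beats D and C; loses to A and B → score 2.
A has the best pairwise record.

A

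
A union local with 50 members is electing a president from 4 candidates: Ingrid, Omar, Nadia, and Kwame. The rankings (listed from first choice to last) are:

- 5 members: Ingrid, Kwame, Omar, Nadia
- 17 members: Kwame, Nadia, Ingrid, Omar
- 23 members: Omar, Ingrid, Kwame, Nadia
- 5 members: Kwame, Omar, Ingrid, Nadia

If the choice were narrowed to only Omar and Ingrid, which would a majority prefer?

Voters preferring Omar to Ingrid: 28; preferring Ingrid to Omar: 22.
Omar wins the head-to-head.

Omar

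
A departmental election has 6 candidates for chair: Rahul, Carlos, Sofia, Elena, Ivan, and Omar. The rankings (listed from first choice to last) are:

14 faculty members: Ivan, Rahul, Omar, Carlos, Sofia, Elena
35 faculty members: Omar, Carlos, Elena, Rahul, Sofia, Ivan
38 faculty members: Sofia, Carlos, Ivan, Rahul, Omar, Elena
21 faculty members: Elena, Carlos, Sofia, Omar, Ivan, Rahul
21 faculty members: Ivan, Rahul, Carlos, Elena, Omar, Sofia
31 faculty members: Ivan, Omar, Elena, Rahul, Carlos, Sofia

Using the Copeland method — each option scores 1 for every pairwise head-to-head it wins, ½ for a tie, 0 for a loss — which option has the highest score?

Rahul: beats Sofia; loses to Carlos, Elena, Ivan, and Omar → score 1.
Carlos: beats Rahul, Sofia, Elena, and Ivan; ties Omar → score 4.5.
Sofia: beats Ivan; loses to Rahul, Carlos, Elena, and Omar → score 1.
Elena: beats Rahul and Sofia; loses to Carlos, Ivan, and Omar → score 2.
Ivan: beats Rahul, Elena, and Omar; loses to Carlos and Sofia → score 3.
Omar: beats Rahul, Sofia, and Elena; ties Carlos; loses to Ivan → score 3.5.
Carlos has the best pairwise record.

Carlos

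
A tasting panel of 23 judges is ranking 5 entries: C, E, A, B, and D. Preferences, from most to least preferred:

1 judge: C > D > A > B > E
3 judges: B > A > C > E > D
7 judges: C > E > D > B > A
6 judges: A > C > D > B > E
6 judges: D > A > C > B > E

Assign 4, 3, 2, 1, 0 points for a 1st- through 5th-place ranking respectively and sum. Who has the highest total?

C

C: 1·4 + 3·2 + 7·4 + 6·3 + 6·2 = 68
E: 1·0 + 3·1 + 7·3 + 6·0 + 6·0 = 24
A: 1·2 + 3·3 + 7·0 + 6·4 + 6·3 = 53
B: 1·1 + 3·4 + 7·1 + 6·1 + 6·1 = 32
D: 1·3 + 3·0 + 7·2 + 6·2 + 6·4 = 53
C has the highest Borda score (68).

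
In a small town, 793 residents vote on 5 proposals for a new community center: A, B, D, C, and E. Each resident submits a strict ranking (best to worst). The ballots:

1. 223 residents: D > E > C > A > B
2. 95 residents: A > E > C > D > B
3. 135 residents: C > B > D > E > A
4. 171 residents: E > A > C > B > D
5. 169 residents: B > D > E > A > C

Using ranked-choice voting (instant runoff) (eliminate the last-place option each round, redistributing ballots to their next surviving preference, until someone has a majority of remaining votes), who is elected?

E

Round 1: A 95, B 169, D 223, C 135, E 171. Eliminate A.
Round 2: B 169, D 223, C 135, E 266. Eliminate C.
Round 3: B 304, D 223, E 266. Eliminate D.
Round 4: B 304, E 489. E has a majority.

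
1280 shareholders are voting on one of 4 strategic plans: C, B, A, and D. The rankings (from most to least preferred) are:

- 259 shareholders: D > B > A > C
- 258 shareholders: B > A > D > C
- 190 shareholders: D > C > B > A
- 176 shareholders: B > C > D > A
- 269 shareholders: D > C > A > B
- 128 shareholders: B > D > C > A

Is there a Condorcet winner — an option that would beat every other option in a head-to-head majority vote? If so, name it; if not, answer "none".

D

D vs C: 1104–176 for D.
D vs B: 718–562 for D.
D vs A: 1022–258 for D.
D beats every other option head-to-head.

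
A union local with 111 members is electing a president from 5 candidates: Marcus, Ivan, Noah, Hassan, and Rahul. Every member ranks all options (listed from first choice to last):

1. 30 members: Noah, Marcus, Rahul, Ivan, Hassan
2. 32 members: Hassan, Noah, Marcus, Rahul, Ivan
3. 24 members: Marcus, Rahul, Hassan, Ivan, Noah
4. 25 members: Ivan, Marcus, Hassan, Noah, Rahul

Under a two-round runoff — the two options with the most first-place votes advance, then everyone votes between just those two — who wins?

Round 1 first-place votes: Marcus 24, Ivan 25, Noah 30, Hassan 32, Rahul 0.
Hassan and Noah advance.
Runoff: Hassan is preferred to Noah by 81 voters; Noah by 30.
Hassan wins the runoff.

Hassan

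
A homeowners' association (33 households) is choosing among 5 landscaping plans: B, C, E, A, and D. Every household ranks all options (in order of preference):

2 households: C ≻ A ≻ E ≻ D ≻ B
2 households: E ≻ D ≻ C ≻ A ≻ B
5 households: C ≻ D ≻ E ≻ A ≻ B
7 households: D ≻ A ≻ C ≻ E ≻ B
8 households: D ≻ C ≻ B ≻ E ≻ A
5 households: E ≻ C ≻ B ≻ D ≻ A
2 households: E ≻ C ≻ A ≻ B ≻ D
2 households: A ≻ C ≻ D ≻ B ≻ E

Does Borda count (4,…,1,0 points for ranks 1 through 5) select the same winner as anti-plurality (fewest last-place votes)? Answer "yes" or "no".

yes

Borda — scores: B 30, C 97, E 65, A 46, D 92. Winner: C.
Anti-plurality — last-place votes: B 16, C 0, E 2, A 13, D 2. Winner: C.
The two methods agree.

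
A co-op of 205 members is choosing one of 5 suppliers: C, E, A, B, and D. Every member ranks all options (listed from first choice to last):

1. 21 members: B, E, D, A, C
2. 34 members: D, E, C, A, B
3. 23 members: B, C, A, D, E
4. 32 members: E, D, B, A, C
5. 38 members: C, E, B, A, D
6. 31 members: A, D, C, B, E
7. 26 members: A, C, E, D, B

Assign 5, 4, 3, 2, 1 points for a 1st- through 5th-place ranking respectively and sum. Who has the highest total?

C: 21·1 + 34·3 + 23·4 + 32·1 + 38·5 + 31·3 + 26·4 = 634
E: 21·4 + 34·4 + 23·1 + 32·5 + 38·4 + 31·1 + 26·3 = 664
A: 21·2 + 34·2 + 23·3 + 32·2 + 38·2 + 31·5 + 26·5 = 604
B: 21·5 + 34·1 + 23·5 + 32·3 + 38·3 + 31·2 + 26·1 = 552
D: 21·3 + 34·5 + 23·2 + 32·4 + 38·1 + 31·4 + 26·2 = 621
E has the highest Borda score (664).

E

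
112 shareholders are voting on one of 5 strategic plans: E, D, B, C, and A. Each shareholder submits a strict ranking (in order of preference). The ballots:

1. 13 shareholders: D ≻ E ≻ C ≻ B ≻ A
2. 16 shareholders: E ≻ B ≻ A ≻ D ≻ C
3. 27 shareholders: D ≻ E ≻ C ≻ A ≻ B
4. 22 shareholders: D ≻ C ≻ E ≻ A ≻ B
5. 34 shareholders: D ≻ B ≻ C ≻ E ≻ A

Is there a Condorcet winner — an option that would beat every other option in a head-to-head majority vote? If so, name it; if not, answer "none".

D vs E: 96–16 for D.
D vs B: 96–16 for D.
D vs C: 112–0 for D.
D vs A: 96–16 for D.
D beats every other option head-to-head.

D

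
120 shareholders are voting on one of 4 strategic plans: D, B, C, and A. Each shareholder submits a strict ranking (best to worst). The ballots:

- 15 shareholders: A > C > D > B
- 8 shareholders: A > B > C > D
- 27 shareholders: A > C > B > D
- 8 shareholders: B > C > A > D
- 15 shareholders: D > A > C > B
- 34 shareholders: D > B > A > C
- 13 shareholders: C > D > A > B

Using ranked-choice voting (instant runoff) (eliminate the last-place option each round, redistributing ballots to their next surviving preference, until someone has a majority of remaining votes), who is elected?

Round 1: D 49, B 8, C 13, A 50. Eliminate B.
Round 2: D 49, C 21, A 50. Eliminate C.
Round 3: D 62, A 58. D has a majority.

D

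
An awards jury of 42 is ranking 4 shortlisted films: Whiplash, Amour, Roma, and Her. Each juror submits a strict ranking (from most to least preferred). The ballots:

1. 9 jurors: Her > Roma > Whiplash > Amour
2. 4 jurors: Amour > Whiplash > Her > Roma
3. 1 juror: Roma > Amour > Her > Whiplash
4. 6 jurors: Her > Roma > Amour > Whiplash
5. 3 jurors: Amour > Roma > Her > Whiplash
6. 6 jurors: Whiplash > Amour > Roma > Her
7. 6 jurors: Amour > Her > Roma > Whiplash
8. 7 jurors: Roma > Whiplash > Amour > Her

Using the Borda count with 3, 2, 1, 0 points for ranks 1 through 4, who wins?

Roma

Whiplash: 9·1 + 4·2 + 1·0 + 6·0 + 3·0 + 6·3 + 6·0 + 7·2 = 49
Amour: 9·0 + 4·3 + 1·2 + 6·1 + 3·3 + 6·2 + 6·3 + 7·1 = 66
Roma: 9·2 + 4·0 + 1·3 + 6·2 + 3·2 + 6·1 + 6·1 + 7·3 = 72
Her: 9·3 + 4·1 + 1·1 + 6·3 + 3·1 + 6·0 + 6·2 + 7·0 = 65
Roma has the highest Borda score (72).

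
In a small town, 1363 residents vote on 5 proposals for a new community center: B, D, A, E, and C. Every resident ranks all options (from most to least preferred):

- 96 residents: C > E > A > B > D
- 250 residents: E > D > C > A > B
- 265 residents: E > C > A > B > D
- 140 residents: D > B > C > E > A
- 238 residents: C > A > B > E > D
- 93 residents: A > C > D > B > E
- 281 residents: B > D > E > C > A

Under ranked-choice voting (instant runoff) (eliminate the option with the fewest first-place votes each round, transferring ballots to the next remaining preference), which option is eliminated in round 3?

B

Round 1: B 281, D 140, A 93, E 515, C 334. Eliminate A.
Round 2: B 281, D 140, E 515, C 427. Eliminate D.
Round 3: B 421, E 515, C 427. Eliminate B.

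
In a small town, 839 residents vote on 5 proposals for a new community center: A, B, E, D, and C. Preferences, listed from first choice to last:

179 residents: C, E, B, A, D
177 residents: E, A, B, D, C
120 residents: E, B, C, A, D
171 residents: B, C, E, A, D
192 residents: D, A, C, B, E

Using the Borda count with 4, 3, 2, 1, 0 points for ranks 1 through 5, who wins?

A: 179·1 + 177·3 + 120·1 + 171·1 + 192·3 = 1577
B: 179·2 + 177·2 + 120·3 + 171·4 + 192·1 = 1948
E: 179·3 + 177·4 + 120·4 + 171·2 + 192·0 = 2067
D: 179·0 + 177·1 + 120·0 + 171·0 + 192·4 = 945
C: 179·4 + 177·0 + 120·2 + 171·3 + 192·2 = 1853
E has the highest Borda score (2067).

E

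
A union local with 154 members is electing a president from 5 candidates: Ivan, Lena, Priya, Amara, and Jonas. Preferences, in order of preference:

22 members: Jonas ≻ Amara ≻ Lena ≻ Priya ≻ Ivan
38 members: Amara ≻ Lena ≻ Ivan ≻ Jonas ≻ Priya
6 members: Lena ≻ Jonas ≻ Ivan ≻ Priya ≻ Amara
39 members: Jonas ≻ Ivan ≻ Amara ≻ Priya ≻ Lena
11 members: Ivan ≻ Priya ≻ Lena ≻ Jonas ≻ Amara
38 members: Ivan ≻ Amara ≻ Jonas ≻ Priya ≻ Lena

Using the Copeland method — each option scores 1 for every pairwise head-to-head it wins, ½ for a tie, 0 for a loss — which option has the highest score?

Ivan: beats Lena, Priya, Amara, and Jonas → score 4.
Lena: loses to Ivan, Priya, Amara, and Jonas → score 0.
Priya: beats Lena; loses to Ivan, Amara, and Jonas → score 1.
Amara: beats Lena and Priya; loses to Ivan and Jonas → score 2.
Jonas: beats Lena, Priya, and Amara; loses to Ivan → score 3.
Ivan has the best pairwise record.

Ivan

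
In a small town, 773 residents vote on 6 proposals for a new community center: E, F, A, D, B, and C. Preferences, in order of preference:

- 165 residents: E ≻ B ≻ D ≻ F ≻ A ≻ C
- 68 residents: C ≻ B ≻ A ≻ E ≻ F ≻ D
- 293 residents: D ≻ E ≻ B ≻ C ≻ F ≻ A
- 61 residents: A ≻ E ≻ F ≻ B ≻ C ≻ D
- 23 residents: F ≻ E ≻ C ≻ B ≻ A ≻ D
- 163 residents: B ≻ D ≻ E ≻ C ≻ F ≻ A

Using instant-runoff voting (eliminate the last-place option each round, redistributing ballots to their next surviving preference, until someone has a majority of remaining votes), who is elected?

D

Round 1: E 165, F 23, A 61, D 293, B 163, C 68. Eliminate F.
Round 2: E 188, A 61, D 293, B 163, C 68. Eliminate A.
Round 3: E 249, D 293, B 163, C 68. Eliminate C.
Round 4: E 249, D 293, B 231. Eliminate B.
Round 5: E 317, D 456. D has a majority.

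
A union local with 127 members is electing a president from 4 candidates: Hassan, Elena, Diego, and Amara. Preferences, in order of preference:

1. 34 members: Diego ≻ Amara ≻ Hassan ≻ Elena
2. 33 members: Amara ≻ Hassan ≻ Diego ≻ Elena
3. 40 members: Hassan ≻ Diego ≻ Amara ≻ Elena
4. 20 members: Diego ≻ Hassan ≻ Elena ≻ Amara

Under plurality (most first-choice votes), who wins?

First-place votes: Hassan 40, Elena 0, Diego 54, Amara 33.
Diego has the most first-place votes.

Diego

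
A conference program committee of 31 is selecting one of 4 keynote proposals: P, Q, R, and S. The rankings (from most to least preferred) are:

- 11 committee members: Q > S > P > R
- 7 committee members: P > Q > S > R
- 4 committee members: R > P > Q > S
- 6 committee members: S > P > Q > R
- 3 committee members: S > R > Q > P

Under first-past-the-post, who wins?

First-place votes: P 7, Q 11, R 4, S 9.
Q has the most first-place votes.

Q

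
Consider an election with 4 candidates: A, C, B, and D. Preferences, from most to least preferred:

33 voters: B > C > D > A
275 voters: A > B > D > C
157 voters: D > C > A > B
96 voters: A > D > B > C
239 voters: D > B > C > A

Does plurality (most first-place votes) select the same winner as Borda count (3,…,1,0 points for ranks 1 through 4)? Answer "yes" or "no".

yes

Plurality — first-place votes: A 371, C 0, B 33, D 396. Winner: D.
Borda — scores: A 1270, C 619, B 1223, D 1688. Winner: D.
The two methods agree.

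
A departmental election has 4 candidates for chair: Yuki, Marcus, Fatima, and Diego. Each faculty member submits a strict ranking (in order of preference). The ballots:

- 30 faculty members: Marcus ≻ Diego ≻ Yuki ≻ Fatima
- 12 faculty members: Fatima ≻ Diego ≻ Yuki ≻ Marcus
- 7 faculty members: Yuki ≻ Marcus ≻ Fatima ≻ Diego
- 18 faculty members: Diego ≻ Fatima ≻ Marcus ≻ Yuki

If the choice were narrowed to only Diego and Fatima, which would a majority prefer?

Diego

Voters preferring Diego to Fatima: 48; preferring Fatima to Diego: 19.
Diego wins the head-to-head.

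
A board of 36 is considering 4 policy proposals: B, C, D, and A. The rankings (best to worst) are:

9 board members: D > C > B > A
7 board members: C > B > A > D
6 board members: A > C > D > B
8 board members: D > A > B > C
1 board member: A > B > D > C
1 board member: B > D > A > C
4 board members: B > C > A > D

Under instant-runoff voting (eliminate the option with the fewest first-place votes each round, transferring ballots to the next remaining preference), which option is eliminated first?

B

Round 1: B 5, C 7, D 17, A 7. Eliminate B.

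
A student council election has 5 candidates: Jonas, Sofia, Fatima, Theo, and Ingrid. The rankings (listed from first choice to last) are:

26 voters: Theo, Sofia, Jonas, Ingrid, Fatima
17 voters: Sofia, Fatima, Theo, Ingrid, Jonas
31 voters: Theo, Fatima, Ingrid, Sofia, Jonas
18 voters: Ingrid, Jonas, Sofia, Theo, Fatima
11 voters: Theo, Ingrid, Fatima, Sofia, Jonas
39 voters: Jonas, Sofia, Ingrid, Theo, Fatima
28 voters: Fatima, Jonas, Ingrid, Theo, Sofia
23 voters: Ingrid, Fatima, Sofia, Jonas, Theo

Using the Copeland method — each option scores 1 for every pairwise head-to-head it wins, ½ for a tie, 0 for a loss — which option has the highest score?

Ingrid

Jonas: beats Theo; loses to Sofia, Fatima, and Ingrid → score 1.
Sofia: beats Jonas, Fatima, and Theo; loses to Ingrid → score 3.
Fatima: beats Jonas; loses to Sofia, Theo, and Ingrid → score 1.
Theo: beats Fatima; loses to Jonas, Sofia, and Ingrid → score 1.
Ingrid: beats Jonas, Sofia, Fatima, and Theo → score 4.
Ingrid has the best pairwise record.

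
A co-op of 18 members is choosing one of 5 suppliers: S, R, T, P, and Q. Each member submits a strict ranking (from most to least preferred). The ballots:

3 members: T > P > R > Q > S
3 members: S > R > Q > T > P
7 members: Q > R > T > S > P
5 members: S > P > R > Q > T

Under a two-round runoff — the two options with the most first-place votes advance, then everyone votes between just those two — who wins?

Q

Round 1 first-place votes: S 8, R 0, T 3, P 0, Q 7.
S and Q advance.
Runoff: S is preferred to Q by 8 voters; Q by 10.
Q wins the runoff.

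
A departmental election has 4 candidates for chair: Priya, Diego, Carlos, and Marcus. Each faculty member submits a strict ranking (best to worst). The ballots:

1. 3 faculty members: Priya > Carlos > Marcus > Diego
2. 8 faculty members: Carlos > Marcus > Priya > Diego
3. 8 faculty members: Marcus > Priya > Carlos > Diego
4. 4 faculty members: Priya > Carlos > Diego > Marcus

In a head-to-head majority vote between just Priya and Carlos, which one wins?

Priya

Voters preferring Priya to Carlos: 15; preferring Carlos to Priya: 8.
Priya wins the head-to-head.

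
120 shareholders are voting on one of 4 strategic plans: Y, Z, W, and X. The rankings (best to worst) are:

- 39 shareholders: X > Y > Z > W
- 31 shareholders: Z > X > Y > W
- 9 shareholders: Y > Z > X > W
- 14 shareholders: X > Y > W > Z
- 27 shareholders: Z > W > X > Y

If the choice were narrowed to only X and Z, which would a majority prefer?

Z

Voters preferring X to Z: 53; preferring Z to X: 67.
Z wins the head-to-head.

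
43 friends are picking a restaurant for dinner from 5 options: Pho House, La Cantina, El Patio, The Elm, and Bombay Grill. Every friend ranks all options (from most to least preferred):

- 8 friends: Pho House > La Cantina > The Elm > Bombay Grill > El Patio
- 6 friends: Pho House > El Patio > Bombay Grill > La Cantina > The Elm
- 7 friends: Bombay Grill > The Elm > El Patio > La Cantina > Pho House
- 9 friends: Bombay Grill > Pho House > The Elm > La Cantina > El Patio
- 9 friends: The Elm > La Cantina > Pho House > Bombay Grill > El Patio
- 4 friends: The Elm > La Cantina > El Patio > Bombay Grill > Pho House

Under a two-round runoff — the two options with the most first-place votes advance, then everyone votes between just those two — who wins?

Pho House

Round 1 first-place votes: Pho House 14, La Cantina 0, El Patio 0, The Elm 13, Bombay Grill 16.
Bombay Grill and Pho House advance.
Runoff: Bombay Grill is preferred to Pho House by 20 voters; Pho House by 23.
Pho House wins the runoff.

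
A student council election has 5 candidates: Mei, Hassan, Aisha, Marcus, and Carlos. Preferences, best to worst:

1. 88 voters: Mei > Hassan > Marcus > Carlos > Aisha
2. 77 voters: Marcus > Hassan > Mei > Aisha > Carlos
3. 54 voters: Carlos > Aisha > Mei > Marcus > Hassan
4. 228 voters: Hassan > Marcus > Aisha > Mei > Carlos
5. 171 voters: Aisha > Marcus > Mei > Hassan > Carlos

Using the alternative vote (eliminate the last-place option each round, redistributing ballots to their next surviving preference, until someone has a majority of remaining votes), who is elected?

Hassan

Round 1: Mei 88, Hassan 228, Aisha 171, Marcus 77, Carlos 54. Eliminate Carlos.
Round 2: Mei 88, Hassan 228, Aisha 225, Marcus 77. Eliminate Marcus.
Round 3: Mei 88, Hassan 305, Aisha 225. Eliminate Mei.
Round 4: Hassan 393, Aisha 225. Hassan has a majority.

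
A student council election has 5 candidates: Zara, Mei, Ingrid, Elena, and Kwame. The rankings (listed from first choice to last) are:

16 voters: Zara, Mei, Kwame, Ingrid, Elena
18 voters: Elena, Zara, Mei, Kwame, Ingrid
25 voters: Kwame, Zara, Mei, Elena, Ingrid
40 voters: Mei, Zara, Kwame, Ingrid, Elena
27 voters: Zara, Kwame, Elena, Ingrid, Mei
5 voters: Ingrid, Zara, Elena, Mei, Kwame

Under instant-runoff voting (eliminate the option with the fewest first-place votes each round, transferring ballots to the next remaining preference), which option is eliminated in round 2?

Elena

Round 1: Zara 43, Mei 40, Ingrid 5, Elena 18, Kwame 25. Eliminate Ingrid.
Round 2: Zara 48, Mei 40, Elena 18, Kwame 25. Eliminate Elena.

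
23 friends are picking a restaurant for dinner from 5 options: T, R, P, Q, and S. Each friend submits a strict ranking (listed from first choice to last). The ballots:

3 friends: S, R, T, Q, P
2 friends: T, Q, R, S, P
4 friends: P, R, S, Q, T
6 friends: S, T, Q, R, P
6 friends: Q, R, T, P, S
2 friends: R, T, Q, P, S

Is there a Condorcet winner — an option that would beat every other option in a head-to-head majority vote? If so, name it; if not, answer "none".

none

Checking pairwise contests:
R beats T 15–8.
Q beats R 14–9.
T beats P 19–4.
T beats Q 13–10.
R beats S 14–9.
Every option loses at least one head-to-head, so there is no Condorcet winner.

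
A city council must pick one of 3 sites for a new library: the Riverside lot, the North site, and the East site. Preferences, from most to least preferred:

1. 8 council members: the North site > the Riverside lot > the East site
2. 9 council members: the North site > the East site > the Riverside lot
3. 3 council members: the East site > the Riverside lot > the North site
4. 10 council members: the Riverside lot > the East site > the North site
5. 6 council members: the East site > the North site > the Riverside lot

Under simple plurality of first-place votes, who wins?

the North site

First-place votes: the Riverside lot 10, the North site 17, the East site 9.
the North site has the most first-place votes.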